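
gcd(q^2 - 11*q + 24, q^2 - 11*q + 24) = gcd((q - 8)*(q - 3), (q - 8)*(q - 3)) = q^2 - 11*q + 24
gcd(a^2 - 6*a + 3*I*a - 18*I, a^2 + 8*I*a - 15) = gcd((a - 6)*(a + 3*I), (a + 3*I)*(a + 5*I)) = a + 3*I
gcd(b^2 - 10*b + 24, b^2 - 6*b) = b - 6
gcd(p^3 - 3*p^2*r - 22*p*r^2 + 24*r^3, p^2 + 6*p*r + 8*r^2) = p + 4*r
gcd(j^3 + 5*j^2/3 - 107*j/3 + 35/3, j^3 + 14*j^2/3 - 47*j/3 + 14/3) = j^2 + 20*j/3 - 7/3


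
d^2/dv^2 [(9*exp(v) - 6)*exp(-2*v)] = 3*(3*exp(v) - 8)*exp(-2*v)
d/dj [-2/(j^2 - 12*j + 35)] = 4*(j - 6)/(j^2 - 12*j + 35)^2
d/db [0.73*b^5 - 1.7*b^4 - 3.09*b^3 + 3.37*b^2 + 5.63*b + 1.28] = 3.65*b^4 - 6.8*b^3 - 9.27*b^2 + 6.74*b + 5.63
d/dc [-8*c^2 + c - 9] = 1 - 16*c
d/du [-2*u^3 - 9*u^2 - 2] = 6*u*(-u - 3)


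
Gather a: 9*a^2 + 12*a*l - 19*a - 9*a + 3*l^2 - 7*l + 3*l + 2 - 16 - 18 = 9*a^2 + a*(12*l - 28) + 3*l^2 - 4*l - 32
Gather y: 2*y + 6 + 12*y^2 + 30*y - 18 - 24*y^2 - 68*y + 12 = -12*y^2 - 36*y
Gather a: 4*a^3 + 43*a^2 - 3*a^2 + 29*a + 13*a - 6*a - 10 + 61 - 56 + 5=4*a^3 + 40*a^2 + 36*a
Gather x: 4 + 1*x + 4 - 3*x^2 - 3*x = -3*x^2 - 2*x + 8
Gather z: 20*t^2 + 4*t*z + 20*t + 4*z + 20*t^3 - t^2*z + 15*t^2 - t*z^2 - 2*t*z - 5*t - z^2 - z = 20*t^3 + 35*t^2 + 15*t + z^2*(-t - 1) + z*(-t^2 + 2*t + 3)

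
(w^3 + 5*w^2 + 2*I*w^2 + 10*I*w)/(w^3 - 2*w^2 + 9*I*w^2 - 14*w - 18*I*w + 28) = w*(w + 5)/(w^2 + w*(-2 + 7*I) - 14*I)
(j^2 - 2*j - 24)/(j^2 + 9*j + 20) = (j - 6)/(j + 5)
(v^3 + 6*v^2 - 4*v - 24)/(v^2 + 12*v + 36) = (v^2 - 4)/(v + 6)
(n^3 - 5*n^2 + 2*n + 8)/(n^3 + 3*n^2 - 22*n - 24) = (n - 2)/(n + 6)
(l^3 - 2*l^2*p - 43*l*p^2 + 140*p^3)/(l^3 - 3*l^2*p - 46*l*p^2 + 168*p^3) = (-l + 5*p)/(-l + 6*p)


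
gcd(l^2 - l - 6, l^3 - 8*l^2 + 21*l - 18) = l - 3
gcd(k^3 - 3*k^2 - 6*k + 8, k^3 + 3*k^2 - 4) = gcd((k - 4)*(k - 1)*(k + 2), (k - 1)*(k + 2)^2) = k^2 + k - 2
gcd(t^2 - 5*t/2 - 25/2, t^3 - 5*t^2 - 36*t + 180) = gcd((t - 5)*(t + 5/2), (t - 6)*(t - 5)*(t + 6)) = t - 5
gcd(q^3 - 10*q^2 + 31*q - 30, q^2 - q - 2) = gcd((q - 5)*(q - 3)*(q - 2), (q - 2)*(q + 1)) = q - 2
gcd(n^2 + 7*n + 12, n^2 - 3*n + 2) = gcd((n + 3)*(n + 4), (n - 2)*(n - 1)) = 1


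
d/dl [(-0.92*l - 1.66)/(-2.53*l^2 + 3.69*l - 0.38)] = (-2.3276*l^2 - 8.3996*l + 6.475)/(6.4009*l^4 - 18.6714*l^3 + 15.5389*l^2 - 2.8044*l + 0.1444)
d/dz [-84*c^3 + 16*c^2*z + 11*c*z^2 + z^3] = 16*c^2 + 22*c*z + 3*z^2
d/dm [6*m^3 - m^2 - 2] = 2*m*(9*m - 1)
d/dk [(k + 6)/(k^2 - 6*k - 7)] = (k^2 - 6*k - 2*(k - 3)*(k + 6) - 7)/(-k^2 + 6*k + 7)^2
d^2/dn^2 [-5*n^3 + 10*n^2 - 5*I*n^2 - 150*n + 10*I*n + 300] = -30*n + 20 - 10*I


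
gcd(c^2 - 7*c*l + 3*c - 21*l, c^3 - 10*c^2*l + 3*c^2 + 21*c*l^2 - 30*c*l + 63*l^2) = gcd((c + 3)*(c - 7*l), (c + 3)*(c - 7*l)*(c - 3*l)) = c^2 - 7*c*l + 3*c - 21*l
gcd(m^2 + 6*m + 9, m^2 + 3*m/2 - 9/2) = m + 3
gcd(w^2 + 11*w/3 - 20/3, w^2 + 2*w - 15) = w + 5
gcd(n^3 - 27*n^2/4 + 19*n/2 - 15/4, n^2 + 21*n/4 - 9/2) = n - 3/4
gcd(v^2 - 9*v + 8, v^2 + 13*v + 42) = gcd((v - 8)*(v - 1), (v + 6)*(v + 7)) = 1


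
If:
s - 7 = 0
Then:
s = 7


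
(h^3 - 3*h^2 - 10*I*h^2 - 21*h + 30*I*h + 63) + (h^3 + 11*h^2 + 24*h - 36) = 2*h^3 + 8*h^2 - 10*I*h^2 + 3*h + 30*I*h + 27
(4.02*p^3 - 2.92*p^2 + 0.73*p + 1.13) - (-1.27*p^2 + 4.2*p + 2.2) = 4.02*p^3 - 1.65*p^2 - 3.47*p - 1.07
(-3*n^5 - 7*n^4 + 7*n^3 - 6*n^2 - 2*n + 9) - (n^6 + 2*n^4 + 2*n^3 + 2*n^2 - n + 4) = -n^6 - 3*n^5 - 9*n^4 + 5*n^3 - 8*n^2 - n + 5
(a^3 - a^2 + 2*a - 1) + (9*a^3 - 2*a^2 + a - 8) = 10*a^3 - 3*a^2 + 3*a - 9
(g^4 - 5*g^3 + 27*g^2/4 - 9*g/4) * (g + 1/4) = g^5 - 19*g^4/4 + 11*g^3/2 - 9*g^2/16 - 9*g/16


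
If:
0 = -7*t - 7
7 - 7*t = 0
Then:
No Solution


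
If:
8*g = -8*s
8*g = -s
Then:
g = 0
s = 0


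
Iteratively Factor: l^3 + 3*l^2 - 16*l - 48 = (l - 4)*(l^2 + 7*l + 12) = (l - 4)*(l + 4)*(l + 3)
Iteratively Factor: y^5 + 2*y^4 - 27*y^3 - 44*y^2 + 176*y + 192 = (y + 1)*(y^4 + y^3 - 28*y^2 - 16*y + 192) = (y - 4)*(y + 1)*(y^3 + 5*y^2 - 8*y - 48) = (y - 4)*(y + 1)*(y + 4)*(y^2 + y - 12) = (y - 4)*(y - 3)*(y + 1)*(y + 4)*(y + 4)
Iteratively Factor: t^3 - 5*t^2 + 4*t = (t - 1)*(t^2 - 4*t) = (t - 4)*(t - 1)*(t)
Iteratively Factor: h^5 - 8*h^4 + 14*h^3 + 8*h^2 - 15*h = (h)*(h^4 - 8*h^3 + 14*h^2 + 8*h - 15) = h*(h - 3)*(h^3 - 5*h^2 - h + 5) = h*(h - 5)*(h - 3)*(h^2 - 1) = h*(h - 5)*(h - 3)*(h - 1)*(h + 1)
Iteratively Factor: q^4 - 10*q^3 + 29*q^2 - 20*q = (q - 5)*(q^3 - 5*q^2 + 4*q) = (q - 5)*(q - 4)*(q^2 - q) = q*(q - 5)*(q - 4)*(q - 1)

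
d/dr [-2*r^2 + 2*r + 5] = 2 - 4*r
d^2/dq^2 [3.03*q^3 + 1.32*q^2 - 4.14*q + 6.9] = 18.18*q + 2.64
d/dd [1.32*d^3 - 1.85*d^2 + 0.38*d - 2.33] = 3.96*d^2 - 3.7*d + 0.38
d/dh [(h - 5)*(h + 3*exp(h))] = h + (h - 5)*(3*exp(h) + 1) + 3*exp(h)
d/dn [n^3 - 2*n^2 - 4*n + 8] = 3*n^2 - 4*n - 4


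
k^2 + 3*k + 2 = (k + 1)*(k + 2)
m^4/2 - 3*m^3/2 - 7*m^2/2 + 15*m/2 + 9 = (m/2 + 1)*(m - 3)^2*(m + 1)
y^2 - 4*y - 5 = (y - 5)*(y + 1)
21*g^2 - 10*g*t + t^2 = (-7*g + t)*(-3*g + t)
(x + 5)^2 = x^2 + 10*x + 25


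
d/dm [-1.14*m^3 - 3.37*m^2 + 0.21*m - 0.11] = -3.42*m^2 - 6.74*m + 0.21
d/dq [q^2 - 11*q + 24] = 2*q - 11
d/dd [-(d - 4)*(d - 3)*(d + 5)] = -3*d^2 + 4*d + 23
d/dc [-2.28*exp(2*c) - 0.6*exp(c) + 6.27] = (-4.56*exp(c) - 0.6)*exp(c)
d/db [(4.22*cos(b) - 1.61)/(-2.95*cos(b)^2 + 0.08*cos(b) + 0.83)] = (-12.449*cos(b)^2 + 9.499*cos(b) - 3.6314)*sin(b)/(8.7025*cos(b)^4 - 0.472*cos(b)^3 - 4.8906*cos(b)^2 + 0.1328*cos(b) + 0.6889)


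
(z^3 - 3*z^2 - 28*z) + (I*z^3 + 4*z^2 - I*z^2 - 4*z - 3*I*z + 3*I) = z^3 + I*z^3 + z^2 - I*z^2 - 32*z - 3*I*z + 3*I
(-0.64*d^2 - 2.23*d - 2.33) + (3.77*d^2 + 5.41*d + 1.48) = 3.13*d^2 + 3.18*d - 0.85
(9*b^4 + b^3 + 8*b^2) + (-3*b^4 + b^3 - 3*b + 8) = 6*b^4 + 2*b^3 + 8*b^2 - 3*b + 8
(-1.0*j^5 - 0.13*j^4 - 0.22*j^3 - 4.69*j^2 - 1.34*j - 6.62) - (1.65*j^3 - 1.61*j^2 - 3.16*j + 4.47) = -1.0*j^5 - 0.13*j^4 - 1.87*j^3 - 3.08*j^2 + 1.82*j - 11.09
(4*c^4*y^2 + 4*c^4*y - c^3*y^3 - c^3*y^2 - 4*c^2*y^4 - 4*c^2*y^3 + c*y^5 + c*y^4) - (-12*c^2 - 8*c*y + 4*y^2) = 4*c^4*y^2 + 4*c^4*y - c^3*y^3 - c^3*y^2 - 4*c^2*y^4 - 4*c^2*y^3 + 12*c^2 + c*y^5 + c*y^4 + 8*c*y - 4*y^2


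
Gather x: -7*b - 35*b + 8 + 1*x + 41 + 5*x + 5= -42*b + 6*x + 54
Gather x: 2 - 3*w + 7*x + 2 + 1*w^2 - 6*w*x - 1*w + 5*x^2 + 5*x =w^2 - 4*w + 5*x^2 + x*(12 - 6*w) + 4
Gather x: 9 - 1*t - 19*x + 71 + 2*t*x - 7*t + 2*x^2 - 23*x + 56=-8*t + 2*x^2 + x*(2*t - 42) + 136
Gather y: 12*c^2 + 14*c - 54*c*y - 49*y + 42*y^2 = 12*c^2 + 14*c + 42*y^2 + y*(-54*c - 49)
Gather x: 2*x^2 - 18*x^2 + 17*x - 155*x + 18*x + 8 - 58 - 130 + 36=-16*x^2 - 120*x - 144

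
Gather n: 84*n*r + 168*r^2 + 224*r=84*n*r + 168*r^2 + 224*r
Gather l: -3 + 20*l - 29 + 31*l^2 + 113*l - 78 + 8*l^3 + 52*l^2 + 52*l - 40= 8*l^3 + 83*l^2 + 185*l - 150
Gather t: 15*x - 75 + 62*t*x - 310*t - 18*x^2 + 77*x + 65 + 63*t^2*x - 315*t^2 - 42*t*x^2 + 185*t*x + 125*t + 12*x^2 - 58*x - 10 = t^2*(63*x - 315) + t*(-42*x^2 + 247*x - 185) - 6*x^2 + 34*x - 20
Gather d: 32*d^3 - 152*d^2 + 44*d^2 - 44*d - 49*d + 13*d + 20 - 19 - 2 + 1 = 32*d^3 - 108*d^2 - 80*d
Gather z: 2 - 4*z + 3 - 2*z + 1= 6 - 6*z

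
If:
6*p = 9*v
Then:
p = 3*v/2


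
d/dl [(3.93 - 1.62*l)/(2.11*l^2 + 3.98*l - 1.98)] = (3.4182*l^2 - 16.5846*l - 12.4338)/(4.4521*l^4 + 16.7956*l^3 + 7.4848*l^2 - 15.7608*l + 3.9204)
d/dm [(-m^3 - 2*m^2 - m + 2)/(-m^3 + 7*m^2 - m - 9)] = (-9*m^4 + 42*m^2 + 8*m + 11)/(m^6 - 14*m^5 + 51*m^4 + 4*m^3 - 125*m^2 + 18*m + 81)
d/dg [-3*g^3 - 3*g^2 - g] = -9*g^2 - 6*g - 1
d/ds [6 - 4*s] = -4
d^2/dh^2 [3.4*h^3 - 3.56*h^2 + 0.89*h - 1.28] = 20.4*h - 7.12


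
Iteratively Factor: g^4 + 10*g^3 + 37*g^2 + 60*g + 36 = (g + 3)*(g^3 + 7*g^2 + 16*g + 12) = (g + 2)*(g + 3)*(g^2 + 5*g + 6) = (g + 2)*(g + 3)^2*(g + 2)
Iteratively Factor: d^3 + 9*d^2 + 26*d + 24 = (d + 2)*(d^2 + 7*d + 12) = (d + 2)*(d + 4)*(d + 3)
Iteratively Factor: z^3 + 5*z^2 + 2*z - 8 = (z - 1)*(z^2 + 6*z + 8) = (z - 1)*(z + 2)*(z + 4)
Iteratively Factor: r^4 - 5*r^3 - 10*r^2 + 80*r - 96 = (r - 3)*(r^3 - 2*r^2 - 16*r + 32) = (r - 3)*(r + 4)*(r^2 - 6*r + 8) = (r - 3)*(r - 2)*(r + 4)*(r - 4)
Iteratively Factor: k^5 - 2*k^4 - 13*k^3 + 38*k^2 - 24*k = (k - 3)*(k^4 + k^3 - 10*k^2 + 8*k) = (k - 3)*(k + 4)*(k^3 - 3*k^2 + 2*k) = (k - 3)*(k - 2)*(k + 4)*(k^2 - k) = k*(k - 3)*(k - 2)*(k + 4)*(k - 1)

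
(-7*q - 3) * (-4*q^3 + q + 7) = 28*q^4 + 12*q^3 - 7*q^2 - 52*q - 21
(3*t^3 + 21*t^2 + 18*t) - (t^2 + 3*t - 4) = 3*t^3 + 20*t^2 + 15*t + 4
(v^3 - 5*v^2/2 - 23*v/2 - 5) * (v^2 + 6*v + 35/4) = v^5 + 7*v^4/2 - 71*v^3/4 - 767*v^2/8 - 1045*v/8 - 175/4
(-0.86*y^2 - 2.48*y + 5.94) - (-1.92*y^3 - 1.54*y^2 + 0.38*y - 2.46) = 1.92*y^3 + 0.68*y^2 - 2.86*y + 8.4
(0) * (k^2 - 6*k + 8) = 0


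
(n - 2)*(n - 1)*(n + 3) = n^3 - 7*n + 6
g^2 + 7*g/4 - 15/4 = (g - 5/4)*(g + 3)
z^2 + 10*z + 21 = (z + 3)*(z + 7)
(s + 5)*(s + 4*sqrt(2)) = s^2 + 5*s + 4*sqrt(2)*s + 20*sqrt(2)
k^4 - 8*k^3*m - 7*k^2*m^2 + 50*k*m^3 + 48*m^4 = (k - 8*m)*(k - 3*m)*(k + m)*(k + 2*m)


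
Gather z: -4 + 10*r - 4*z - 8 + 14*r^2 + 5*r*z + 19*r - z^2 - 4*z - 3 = 14*r^2 + 29*r - z^2 + z*(5*r - 8) - 15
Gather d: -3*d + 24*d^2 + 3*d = 24*d^2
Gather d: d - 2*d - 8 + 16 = 8 - d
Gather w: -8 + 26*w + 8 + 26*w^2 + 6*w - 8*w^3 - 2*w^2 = -8*w^3 + 24*w^2 + 32*w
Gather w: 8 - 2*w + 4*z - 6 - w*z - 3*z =w*(-z - 2) + z + 2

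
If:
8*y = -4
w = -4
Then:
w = -4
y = -1/2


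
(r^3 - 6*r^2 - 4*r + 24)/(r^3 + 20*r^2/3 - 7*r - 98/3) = 3*(r^2 - 8*r + 12)/(3*r^2 + 14*r - 49)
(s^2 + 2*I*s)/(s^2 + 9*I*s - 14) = s/(s + 7*I)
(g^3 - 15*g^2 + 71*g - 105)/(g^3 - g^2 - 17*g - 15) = (g^2 - 10*g + 21)/(g^2 + 4*g + 3)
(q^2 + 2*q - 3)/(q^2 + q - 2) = (q + 3)/(q + 2)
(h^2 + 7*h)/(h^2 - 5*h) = (h + 7)/(h - 5)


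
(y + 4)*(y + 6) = y^2 + 10*y + 24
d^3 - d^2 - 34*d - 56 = (d - 7)*(d + 2)*(d + 4)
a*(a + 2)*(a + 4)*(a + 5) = a^4 + 11*a^3 + 38*a^2 + 40*a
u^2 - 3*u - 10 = (u - 5)*(u + 2)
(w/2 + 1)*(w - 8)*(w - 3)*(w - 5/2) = w^4/2 - 23*w^3/4 + 49*w^2/4 + 43*w/2 - 60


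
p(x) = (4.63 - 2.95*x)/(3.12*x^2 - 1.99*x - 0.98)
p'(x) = (1.99 - 6.24*x)*(4.63 - 2.95*x)/(3.12*x^2 - 1.99*x - 0.98)^2 - 2.95/(3.12*x^2 - 1.99*x - 0.98)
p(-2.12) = 0.63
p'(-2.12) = 0.39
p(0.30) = -2.89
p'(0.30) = 2.54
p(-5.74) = 0.19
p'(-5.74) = 0.04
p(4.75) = -0.16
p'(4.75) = 0.02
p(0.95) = -33.41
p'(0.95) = -2351.31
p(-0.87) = 2.31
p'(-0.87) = 4.56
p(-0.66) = 3.89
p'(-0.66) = 12.28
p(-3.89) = 0.30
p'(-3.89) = 0.09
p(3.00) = -0.20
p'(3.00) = 0.02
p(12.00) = -0.07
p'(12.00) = 0.01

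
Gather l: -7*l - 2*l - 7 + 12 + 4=9 - 9*l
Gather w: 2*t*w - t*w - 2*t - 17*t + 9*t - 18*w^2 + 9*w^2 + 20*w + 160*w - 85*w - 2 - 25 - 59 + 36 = -10*t - 9*w^2 + w*(t + 95) - 50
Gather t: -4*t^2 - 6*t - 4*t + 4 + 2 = -4*t^2 - 10*t + 6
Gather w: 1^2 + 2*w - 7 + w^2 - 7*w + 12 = w^2 - 5*w + 6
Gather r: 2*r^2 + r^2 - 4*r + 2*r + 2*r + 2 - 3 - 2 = 3*r^2 - 3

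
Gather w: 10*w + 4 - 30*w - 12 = -20*w - 8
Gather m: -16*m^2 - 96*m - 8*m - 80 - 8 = -16*m^2 - 104*m - 88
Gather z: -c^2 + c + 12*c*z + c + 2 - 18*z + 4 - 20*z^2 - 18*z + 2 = -c^2 + 2*c - 20*z^2 + z*(12*c - 36) + 8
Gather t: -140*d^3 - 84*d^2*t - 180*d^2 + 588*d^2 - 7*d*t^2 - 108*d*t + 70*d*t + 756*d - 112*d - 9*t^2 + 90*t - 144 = -140*d^3 + 408*d^2 + 644*d + t^2*(-7*d - 9) + t*(-84*d^2 - 38*d + 90) - 144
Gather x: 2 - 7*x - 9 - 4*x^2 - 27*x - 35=-4*x^2 - 34*x - 42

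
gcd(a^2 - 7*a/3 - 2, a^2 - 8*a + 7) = 1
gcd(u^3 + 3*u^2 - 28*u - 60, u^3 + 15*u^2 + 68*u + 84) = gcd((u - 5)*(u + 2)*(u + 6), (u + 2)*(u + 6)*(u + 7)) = u^2 + 8*u + 12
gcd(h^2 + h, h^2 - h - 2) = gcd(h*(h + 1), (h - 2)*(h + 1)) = h + 1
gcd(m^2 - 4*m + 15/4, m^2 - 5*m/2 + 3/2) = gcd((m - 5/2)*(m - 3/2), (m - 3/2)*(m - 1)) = m - 3/2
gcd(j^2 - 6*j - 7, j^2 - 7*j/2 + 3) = 1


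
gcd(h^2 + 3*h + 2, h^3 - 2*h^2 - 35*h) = 1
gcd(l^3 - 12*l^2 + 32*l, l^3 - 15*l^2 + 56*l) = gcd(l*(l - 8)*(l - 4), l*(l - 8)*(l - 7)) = l^2 - 8*l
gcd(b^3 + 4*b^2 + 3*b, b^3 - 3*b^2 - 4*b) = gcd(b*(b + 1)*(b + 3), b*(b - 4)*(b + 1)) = b^2 + b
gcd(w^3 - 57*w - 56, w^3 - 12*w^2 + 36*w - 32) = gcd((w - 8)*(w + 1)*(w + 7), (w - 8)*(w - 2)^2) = w - 8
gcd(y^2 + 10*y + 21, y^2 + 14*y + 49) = y + 7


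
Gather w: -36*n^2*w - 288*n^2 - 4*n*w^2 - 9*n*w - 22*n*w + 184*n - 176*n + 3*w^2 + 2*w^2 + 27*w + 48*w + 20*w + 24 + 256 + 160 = -288*n^2 + 8*n + w^2*(5 - 4*n) + w*(-36*n^2 - 31*n + 95) + 440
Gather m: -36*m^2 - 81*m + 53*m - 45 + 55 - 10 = -36*m^2 - 28*m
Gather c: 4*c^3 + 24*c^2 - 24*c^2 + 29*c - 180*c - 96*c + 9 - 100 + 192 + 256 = 4*c^3 - 247*c + 357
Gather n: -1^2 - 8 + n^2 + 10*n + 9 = n^2 + 10*n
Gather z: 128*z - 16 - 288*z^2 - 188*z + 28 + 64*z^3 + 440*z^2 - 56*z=64*z^3 + 152*z^2 - 116*z + 12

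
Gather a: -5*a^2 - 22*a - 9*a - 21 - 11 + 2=-5*a^2 - 31*a - 30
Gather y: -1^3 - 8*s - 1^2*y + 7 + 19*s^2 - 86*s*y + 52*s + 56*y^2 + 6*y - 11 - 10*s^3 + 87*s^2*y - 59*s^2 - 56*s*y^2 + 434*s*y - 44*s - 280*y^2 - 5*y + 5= -10*s^3 - 40*s^2 + y^2*(-56*s - 224) + y*(87*s^2 + 348*s)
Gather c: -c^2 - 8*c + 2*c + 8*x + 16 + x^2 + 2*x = -c^2 - 6*c + x^2 + 10*x + 16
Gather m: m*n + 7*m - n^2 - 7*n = m*(n + 7) - n^2 - 7*n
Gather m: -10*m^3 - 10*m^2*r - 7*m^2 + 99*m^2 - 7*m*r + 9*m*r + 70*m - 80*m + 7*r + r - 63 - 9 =-10*m^3 + m^2*(92 - 10*r) + m*(2*r - 10) + 8*r - 72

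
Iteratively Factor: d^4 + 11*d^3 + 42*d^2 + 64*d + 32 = (d + 1)*(d^3 + 10*d^2 + 32*d + 32) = (d + 1)*(d + 4)*(d^2 + 6*d + 8) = (d + 1)*(d + 4)^2*(d + 2)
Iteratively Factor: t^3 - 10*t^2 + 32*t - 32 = (t - 4)*(t^2 - 6*t + 8) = (t - 4)^2*(t - 2)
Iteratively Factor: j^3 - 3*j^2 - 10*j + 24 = (j - 4)*(j^2 + j - 6) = (j - 4)*(j + 3)*(j - 2)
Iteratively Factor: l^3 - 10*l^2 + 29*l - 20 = (l - 1)*(l^2 - 9*l + 20) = (l - 4)*(l - 1)*(l - 5)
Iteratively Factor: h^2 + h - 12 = (h + 4)*(h - 3)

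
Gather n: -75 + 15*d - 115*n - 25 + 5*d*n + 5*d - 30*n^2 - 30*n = 20*d - 30*n^2 + n*(5*d - 145) - 100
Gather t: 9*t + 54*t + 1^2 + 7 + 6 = 63*t + 14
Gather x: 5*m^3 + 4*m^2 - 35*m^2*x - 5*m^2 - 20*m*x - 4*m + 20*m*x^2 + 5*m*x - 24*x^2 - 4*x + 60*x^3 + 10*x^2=5*m^3 - m^2 - 4*m + 60*x^3 + x^2*(20*m - 14) + x*(-35*m^2 - 15*m - 4)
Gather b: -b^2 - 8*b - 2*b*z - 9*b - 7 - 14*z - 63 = -b^2 + b*(-2*z - 17) - 14*z - 70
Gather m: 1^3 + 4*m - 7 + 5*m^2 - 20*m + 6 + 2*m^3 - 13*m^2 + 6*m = 2*m^3 - 8*m^2 - 10*m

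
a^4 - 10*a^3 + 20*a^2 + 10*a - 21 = (a - 7)*(a - 3)*(a - 1)*(a + 1)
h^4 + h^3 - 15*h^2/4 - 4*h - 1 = (h - 2)*(h + 1/2)^2*(h + 2)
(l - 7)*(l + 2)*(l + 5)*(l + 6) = l^4 + 6*l^3 - 39*l^2 - 304*l - 420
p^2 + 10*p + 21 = (p + 3)*(p + 7)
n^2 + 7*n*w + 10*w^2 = (n + 2*w)*(n + 5*w)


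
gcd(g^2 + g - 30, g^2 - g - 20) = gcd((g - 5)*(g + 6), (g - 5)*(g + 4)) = g - 5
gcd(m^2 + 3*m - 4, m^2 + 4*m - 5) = m - 1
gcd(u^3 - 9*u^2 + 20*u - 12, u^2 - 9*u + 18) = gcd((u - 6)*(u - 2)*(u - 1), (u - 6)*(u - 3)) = u - 6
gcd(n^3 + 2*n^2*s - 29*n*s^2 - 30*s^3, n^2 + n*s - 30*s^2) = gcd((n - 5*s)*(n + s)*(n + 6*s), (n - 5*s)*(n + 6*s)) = -n^2 - n*s + 30*s^2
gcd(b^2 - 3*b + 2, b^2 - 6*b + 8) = b - 2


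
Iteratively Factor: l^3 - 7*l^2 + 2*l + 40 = (l + 2)*(l^2 - 9*l + 20) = (l - 5)*(l + 2)*(l - 4)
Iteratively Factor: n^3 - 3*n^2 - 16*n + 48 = (n - 3)*(n^2 - 16) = (n - 3)*(n + 4)*(n - 4)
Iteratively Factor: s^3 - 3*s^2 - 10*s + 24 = (s + 3)*(s^2 - 6*s + 8) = (s - 4)*(s + 3)*(s - 2)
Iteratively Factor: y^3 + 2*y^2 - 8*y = (y - 2)*(y^2 + 4*y) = (y - 2)*(y + 4)*(y)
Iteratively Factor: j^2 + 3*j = (j)*(j + 3)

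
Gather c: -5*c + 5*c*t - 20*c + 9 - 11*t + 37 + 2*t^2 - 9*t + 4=c*(5*t - 25) + 2*t^2 - 20*t + 50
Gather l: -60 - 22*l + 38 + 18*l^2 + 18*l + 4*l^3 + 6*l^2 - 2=4*l^3 + 24*l^2 - 4*l - 24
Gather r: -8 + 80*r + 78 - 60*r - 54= 20*r + 16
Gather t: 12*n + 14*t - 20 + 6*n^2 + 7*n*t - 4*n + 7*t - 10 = 6*n^2 + 8*n + t*(7*n + 21) - 30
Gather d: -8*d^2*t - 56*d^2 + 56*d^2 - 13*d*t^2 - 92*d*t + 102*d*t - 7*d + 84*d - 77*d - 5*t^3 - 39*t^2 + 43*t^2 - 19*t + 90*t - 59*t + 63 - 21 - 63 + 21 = -8*d^2*t + d*(-13*t^2 + 10*t) - 5*t^3 + 4*t^2 + 12*t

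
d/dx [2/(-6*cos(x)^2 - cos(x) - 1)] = -2*(12*cos(x) + 1)*sin(x)/(6*cos(x)^2 + cos(x) + 1)^2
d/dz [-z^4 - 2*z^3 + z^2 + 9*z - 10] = -4*z^3 - 6*z^2 + 2*z + 9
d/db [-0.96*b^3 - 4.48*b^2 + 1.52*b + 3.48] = -2.88*b^2 - 8.96*b + 1.52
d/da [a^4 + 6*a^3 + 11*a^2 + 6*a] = 4*a^3 + 18*a^2 + 22*a + 6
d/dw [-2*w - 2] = -2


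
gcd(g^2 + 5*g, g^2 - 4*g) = g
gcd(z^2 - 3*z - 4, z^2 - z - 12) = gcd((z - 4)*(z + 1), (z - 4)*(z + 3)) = z - 4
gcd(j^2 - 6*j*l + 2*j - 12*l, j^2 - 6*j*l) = j - 6*l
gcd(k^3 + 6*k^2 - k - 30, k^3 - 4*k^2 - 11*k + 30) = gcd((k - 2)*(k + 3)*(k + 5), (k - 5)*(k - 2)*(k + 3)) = k^2 + k - 6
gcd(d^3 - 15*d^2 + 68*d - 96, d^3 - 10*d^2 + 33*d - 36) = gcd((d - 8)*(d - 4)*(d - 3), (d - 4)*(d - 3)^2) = d^2 - 7*d + 12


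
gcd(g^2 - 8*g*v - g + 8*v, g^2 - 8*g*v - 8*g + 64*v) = -g + 8*v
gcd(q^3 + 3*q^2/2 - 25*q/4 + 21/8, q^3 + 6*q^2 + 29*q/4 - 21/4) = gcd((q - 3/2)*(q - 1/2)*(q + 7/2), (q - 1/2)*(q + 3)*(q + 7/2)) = q^2 + 3*q - 7/4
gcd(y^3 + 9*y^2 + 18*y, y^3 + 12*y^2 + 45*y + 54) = y^2 + 9*y + 18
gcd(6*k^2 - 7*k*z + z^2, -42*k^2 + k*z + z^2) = -6*k + z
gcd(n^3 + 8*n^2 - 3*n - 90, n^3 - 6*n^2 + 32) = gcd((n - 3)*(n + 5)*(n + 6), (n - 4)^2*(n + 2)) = 1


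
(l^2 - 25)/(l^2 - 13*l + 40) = (l + 5)/(l - 8)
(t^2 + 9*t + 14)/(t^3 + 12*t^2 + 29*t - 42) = (t + 2)/(t^2 + 5*t - 6)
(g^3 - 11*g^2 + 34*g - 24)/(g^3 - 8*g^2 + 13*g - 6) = (g - 4)/(g - 1)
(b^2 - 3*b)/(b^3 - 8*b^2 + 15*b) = 1/(b - 5)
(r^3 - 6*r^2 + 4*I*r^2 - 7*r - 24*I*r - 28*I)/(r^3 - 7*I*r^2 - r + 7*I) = (r^2 + r*(-7 + 4*I) - 28*I)/(r^2 - r*(1 + 7*I) + 7*I)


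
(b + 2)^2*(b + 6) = b^3 + 10*b^2 + 28*b + 24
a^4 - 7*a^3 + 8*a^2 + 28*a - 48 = (a - 4)*(a - 3)*(a - 2)*(a + 2)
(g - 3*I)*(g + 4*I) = g^2 + I*g + 12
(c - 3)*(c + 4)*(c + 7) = c^3 + 8*c^2 - 5*c - 84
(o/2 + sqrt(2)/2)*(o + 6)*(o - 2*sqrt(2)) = o^3/2 - sqrt(2)*o^2/2 + 3*o^2 - 3*sqrt(2)*o - 2*o - 12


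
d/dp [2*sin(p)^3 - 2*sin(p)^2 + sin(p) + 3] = (6*sin(p)^2 - 4*sin(p) + 1)*cos(p)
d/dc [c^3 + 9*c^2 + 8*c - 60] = 3*c^2 + 18*c + 8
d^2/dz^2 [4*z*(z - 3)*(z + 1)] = 24*z - 16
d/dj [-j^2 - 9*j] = -2*j - 9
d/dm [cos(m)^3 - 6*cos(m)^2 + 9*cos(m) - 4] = 3*(sin(m)^2 + 4*cos(m) - 4)*sin(m)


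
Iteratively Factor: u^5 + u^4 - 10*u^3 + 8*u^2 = (u)*(u^4 + u^3 - 10*u^2 + 8*u) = u^2*(u^3 + u^2 - 10*u + 8) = u^2*(u - 2)*(u^2 + 3*u - 4) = u^2*(u - 2)*(u - 1)*(u + 4)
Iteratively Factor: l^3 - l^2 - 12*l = (l - 4)*(l^2 + 3*l) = l*(l - 4)*(l + 3)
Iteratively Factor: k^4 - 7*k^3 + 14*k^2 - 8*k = (k - 2)*(k^3 - 5*k^2 + 4*k) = k*(k - 2)*(k^2 - 5*k + 4) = k*(k - 4)*(k - 2)*(k - 1)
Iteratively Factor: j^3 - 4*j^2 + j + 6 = (j + 1)*(j^2 - 5*j + 6) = (j - 3)*(j + 1)*(j - 2)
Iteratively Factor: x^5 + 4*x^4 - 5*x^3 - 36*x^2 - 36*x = (x - 3)*(x^4 + 7*x^3 + 16*x^2 + 12*x) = (x - 3)*(x + 2)*(x^3 + 5*x^2 + 6*x) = x*(x - 3)*(x + 2)*(x^2 + 5*x + 6) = x*(x - 3)*(x + 2)^2*(x + 3)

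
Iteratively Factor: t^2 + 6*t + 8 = (t + 2)*(t + 4)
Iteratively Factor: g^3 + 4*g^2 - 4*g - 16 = (g + 4)*(g^2 - 4) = (g + 2)*(g + 4)*(g - 2)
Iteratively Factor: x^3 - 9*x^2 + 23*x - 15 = (x - 5)*(x^2 - 4*x + 3) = (x - 5)*(x - 1)*(x - 3)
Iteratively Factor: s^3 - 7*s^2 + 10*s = (s - 5)*(s^2 - 2*s) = s*(s - 5)*(s - 2)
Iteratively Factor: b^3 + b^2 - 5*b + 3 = (b + 3)*(b^2 - 2*b + 1) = (b - 1)*(b + 3)*(b - 1)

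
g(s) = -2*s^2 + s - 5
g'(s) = 1 - 4*s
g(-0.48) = -5.94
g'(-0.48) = 2.92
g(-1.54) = -11.28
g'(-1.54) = 7.16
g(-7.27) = -117.98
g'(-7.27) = 30.08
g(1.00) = -6.00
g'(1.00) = -3.00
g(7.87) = -121.00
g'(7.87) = -30.48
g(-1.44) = -10.59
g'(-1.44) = 6.76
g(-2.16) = -16.49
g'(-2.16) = 9.64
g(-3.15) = -28.00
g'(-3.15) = 13.60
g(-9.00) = -176.00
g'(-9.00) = 37.00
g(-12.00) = -305.00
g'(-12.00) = 49.00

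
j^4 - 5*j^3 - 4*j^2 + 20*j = j*(j - 5)*(j - 2)*(j + 2)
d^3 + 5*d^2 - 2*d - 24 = (d - 2)*(d + 3)*(d + 4)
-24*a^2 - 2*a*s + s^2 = (-6*a + s)*(4*a + s)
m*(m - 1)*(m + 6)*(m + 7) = m^4 + 12*m^3 + 29*m^2 - 42*m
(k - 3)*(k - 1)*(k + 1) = k^3 - 3*k^2 - k + 3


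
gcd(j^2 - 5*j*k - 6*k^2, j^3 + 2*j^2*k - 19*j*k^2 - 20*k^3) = j + k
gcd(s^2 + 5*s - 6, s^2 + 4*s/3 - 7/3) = s - 1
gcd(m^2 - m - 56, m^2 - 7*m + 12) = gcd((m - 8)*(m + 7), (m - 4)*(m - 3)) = 1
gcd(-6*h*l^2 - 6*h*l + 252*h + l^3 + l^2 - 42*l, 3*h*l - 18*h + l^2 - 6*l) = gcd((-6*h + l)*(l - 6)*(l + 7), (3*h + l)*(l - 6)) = l - 6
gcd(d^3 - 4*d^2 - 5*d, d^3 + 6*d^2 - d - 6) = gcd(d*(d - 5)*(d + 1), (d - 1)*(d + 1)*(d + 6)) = d + 1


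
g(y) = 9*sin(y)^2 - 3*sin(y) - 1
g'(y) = 18*sin(y)*cos(y) - 3*cos(y) = 3*(6*sin(y) - 1)*cos(y)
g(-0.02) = -0.94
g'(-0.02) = -3.36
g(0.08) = -1.18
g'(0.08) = -1.56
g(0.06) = -1.15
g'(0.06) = -1.92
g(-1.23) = 9.82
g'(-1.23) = -6.67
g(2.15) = 2.79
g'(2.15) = -6.60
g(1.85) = 4.43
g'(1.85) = -3.94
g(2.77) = -0.90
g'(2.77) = -3.29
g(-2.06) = 8.66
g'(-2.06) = 8.88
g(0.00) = -1.00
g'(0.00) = -3.00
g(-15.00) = 4.76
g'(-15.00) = 11.17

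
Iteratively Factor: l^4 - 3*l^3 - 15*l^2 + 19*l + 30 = (l - 5)*(l^3 + 2*l^2 - 5*l - 6) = (l - 5)*(l - 2)*(l^2 + 4*l + 3) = (l - 5)*(l - 2)*(l + 3)*(l + 1)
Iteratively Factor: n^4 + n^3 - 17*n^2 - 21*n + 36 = (n - 1)*(n^3 + 2*n^2 - 15*n - 36) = (n - 1)*(n + 3)*(n^2 - n - 12) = (n - 1)*(n + 3)^2*(n - 4)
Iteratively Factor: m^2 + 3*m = (m + 3)*(m)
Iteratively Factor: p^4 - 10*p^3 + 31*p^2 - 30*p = (p)*(p^3 - 10*p^2 + 31*p - 30) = p*(p - 3)*(p^2 - 7*p + 10) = p*(p - 3)*(p - 2)*(p - 5)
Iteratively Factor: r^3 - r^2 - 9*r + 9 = (r - 3)*(r^2 + 2*r - 3) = (r - 3)*(r - 1)*(r + 3)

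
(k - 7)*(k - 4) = k^2 - 11*k + 28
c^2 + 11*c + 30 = (c + 5)*(c + 6)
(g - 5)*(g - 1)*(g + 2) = g^3 - 4*g^2 - 7*g + 10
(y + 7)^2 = y^2 + 14*y + 49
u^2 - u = u*(u - 1)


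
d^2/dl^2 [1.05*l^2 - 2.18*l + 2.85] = 2.10000000000000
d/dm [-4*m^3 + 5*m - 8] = 5 - 12*m^2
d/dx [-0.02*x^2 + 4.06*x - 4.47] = 4.06 - 0.04*x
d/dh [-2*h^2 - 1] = -4*h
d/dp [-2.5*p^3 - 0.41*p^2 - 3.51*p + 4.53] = -7.5*p^2 - 0.82*p - 3.51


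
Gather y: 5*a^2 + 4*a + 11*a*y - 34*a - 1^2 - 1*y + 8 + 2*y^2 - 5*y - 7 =5*a^2 - 30*a + 2*y^2 + y*(11*a - 6)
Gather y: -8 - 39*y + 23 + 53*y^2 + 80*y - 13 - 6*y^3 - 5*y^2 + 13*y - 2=-6*y^3 + 48*y^2 + 54*y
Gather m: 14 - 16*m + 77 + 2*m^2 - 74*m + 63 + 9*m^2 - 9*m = 11*m^2 - 99*m + 154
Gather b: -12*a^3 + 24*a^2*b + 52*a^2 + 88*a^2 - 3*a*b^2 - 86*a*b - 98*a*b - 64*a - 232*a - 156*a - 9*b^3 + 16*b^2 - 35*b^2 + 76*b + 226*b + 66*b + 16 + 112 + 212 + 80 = -12*a^3 + 140*a^2 - 452*a - 9*b^3 + b^2*(-3*a - 19) + b*(24*a^2 - 184*a + 368) + 420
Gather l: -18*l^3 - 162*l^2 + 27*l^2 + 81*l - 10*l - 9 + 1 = -18*l^3 - 135*l^2 + 71*l - 8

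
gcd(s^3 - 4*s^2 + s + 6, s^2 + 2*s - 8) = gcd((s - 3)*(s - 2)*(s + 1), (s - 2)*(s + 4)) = s - 2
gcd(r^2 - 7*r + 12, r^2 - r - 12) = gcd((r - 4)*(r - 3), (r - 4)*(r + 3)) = r - 4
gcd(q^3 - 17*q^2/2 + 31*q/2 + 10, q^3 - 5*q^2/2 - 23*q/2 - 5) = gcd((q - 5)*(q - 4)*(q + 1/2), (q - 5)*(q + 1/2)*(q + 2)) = q^2 - 9*q/2 - 5/2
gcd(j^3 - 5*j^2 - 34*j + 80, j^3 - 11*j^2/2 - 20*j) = j - 8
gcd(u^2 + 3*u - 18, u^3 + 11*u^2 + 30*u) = u + 6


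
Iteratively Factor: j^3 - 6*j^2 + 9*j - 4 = (j - 1)*(j^2 - 5*j + 4) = (j - 1)^2*(j - 4)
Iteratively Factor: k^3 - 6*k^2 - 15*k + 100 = (k - 5)*(k^2 - k - 20) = (k - 5)*(k + 4)*(k - 5)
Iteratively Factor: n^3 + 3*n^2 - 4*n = (n)*(n^2 + 3*n - 4) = n*(n - 1)*(n + 4)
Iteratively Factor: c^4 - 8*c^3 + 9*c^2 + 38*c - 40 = (c - 1)*(c^3 - 7*c^2 + 2*c + 40) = (c - 5)*(c - 1)*(c^2 - 2*c - 8) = (c - 5)*(c - 1)*(c + 2)*(c - 4)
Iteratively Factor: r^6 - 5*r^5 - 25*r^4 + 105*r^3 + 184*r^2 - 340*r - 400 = (r + 2)*(r^5 - 7*r^4 - 11*r^3 + 127*r^2 - 70*r - 200) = (r - 5)*(r + 2)*(r^4 - 2*r^3 - 21*r^2 + 22*r + 40) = (r - 5)*(r + 2)*(r + 4)*(r^3 - 6*r^2 + 3*r + 10) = (r - 5)^2*(r + 2)*(r + 4)*(r^2 - r - 2) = (r - 5)^2*(r + 1)*(r + 2)*(r + 4)*(r - 2)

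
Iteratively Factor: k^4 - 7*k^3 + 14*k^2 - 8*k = (k - 2)*(k^3 - 5*k^2 + 4*k) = (k - 2)*(k - 1)*(k^2 - 4*k) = (k - 4)*(k - 2)*(k - 1)*(k)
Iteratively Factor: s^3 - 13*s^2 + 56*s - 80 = (s - 5)*(s^2 - 8*s + 16) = (s - 5)*(s - 4)*(s - 4)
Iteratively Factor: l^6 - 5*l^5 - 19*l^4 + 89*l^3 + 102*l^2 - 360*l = (l)*(l^5 - 5*l^4 - 19*l^3 + 89*l^2 + 102*l - 360) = l*(l + 3)*(l^4 - 8*l^3 + 5*l^2 + 74*l - 120) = l*(l + 3)^2*(l^3 - 11*l^2 + 38*l - 40) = l*(l - 4)*(l + 3)^2*(l^2 - 7*l + 10) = l*(l - 4)*(l - 2)*(l + 3)^2*(l - 5)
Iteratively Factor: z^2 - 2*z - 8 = (z + 2)*(z - 4)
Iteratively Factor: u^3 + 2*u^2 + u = (u + 1)*(u^2 + u) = u*(u + 1)*(u + 1)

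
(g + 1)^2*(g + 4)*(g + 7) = g^4 + 13*g^3 + 51*g^2 + 67*g + 28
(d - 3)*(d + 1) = d^2 - 2*d - 3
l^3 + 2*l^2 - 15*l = l*(l - 3)*(l + 5)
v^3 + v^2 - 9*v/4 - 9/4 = (v - 3/2)*(v + 1)*(v + 3/2)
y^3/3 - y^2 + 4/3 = (y/3 + 1/3)*(y - 2)^2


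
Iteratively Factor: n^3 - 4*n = (n + 2)*(n^2 - 2*n) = (n - 2)*(n + 2)*(n)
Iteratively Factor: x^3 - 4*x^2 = (x)*(x^2 - 4*x) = x*(x - 4)*(x)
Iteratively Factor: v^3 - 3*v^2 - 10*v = (v - 5)*(v^2 + 2*v) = (v - 5)*(v + 2)*(v)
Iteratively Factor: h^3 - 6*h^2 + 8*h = (h)*(h^2 - 6*h + 8) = h*(h - 2)*(h - 4)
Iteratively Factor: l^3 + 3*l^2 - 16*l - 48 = (l - 4)*(l^2 + 7*l + 12) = (l - 4)*(l + 3)*(l + 4)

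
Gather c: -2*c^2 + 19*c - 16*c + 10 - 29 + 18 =-2*c^2 + 3*c - 1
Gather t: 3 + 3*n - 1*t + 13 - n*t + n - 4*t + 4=4*n + t*(-n - 5) + 20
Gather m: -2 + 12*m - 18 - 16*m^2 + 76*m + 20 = -16*m^2 + 88*m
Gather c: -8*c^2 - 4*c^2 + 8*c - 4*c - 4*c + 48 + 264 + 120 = 432 - 12*c^2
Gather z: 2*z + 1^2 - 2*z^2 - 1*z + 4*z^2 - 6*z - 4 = 2*z^2 - 5*z - 3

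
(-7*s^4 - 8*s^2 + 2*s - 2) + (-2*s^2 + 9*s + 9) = -7*s^4 - 10*s^2 + 11*s + 7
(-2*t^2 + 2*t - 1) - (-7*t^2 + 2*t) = 5*t^2 - 1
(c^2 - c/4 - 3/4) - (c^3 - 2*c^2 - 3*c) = -c^3 + 3*c^2 + 11*c/4 - 3/4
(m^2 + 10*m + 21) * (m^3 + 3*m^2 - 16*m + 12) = m^5 + 13*m^4 + 35*m^3 - 85*m^2 - 216*m + 252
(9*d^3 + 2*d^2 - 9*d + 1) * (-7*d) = -63*d^4 - 14*d^3 + 63*d^2 - 7*d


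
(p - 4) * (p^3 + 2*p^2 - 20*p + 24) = p^4 - 2*p^3 - 28*p^2 + 104*p - 96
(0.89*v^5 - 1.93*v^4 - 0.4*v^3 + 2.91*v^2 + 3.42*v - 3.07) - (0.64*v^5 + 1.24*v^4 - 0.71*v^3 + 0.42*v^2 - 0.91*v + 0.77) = 0.25*v^5 - 3.17*v^4 + 0.31*v^3 + 2.49*v^2 + 4.33*v - 3.84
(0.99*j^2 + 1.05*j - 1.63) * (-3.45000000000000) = -3.4155*j^2 - 3.6225*j + 5.6235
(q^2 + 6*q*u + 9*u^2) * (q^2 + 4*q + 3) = q^4 + 6*q^3*u + 4*q^3 + 9*q^2*u^2 + 24*q^2*u + 3*q^2 + 36*q*u^2 + 18*q*u + 27*u^2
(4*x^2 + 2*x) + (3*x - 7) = 4*x^2 + 5*x - 7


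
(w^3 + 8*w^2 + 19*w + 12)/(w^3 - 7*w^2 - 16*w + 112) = (w^2 + 4*w + 3)/(w^2 - 11*w + 28)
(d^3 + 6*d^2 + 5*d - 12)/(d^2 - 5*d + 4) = (d^2 + 7*d + 12)/(d - 4)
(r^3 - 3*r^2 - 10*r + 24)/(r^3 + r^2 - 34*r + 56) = (r + 3)/(r + 7)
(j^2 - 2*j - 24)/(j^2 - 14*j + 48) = (j + 4)/(j - 8)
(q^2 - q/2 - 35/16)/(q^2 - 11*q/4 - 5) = (q - 7/4)/(q - 4)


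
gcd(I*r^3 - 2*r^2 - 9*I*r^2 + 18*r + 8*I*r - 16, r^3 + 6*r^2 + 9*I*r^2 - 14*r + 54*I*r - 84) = r + 2*I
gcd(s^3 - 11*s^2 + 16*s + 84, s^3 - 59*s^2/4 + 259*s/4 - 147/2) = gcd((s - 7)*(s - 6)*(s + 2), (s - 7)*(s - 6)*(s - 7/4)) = s^2 - 13*s + 42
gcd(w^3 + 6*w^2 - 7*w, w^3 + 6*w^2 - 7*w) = w^3 + 6*w^2 - 7*w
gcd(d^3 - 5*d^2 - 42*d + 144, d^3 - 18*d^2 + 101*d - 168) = d^2 - 11*d + 24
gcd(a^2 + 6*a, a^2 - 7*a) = a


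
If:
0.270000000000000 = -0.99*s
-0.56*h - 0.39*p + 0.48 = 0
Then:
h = 0.857142857142857 - 0.696428571428571*p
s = -0.27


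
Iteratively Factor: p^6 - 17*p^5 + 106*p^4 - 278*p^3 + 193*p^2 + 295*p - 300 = (p + 1)*(p^5 - 18*p^4 + 124*p^3 - 402*p^2 + 595*p - 300) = (p - 5)*(p + 1)*(p^4 - 13*p^3 + 59*p^2 - 107*p + 60) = (p - 5)*(p - 1)*(p + 1)*(p^3 - 12*p^2 + 47*p - 60) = (p - 5)^2*(p - 1)*(p + 1)*(p^2 - 7*p + 12) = (p - 5)^2*(p - 4)*(p - 1)*(p + 1)*(p - 3)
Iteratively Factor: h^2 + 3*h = (h)*(h + 3)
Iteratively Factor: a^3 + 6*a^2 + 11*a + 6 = (a + 1)*(a^2 + 5*a + 6) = (a + 1)*(a + 3)*(a + 2)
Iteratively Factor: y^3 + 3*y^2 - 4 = (y - 1)*(y^2 + 4*y + 4) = (y - 1)*(y + 2)*(y + 2)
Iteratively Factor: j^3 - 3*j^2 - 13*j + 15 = (j - 1)*(j^2 - 2*j - 15) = (j - 1)*(j + 3)*(j - 5)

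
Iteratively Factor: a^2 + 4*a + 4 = (a + 2)*(a + 2)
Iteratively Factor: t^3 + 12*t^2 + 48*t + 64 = (t + 4)*(t^2 + 8*t + 16) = (t + 4)^2*(t + 4)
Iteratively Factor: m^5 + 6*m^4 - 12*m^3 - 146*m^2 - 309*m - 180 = (m + 1)*(m^4 + 5*m^3 - 17*m^2 - 129*m - 180) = (m + 1)*(m + 4)*(m^3 + m^2 - 21*m - 45) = (m - 5)*(m + 1)*(m + 4)*(m^2 + 6*m + 9) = (m - 5)*(m + 1)*(m + 3)*(m + 4)*(m + 3)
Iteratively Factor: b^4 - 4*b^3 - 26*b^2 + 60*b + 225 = (b + 3)*(b^3 - 7*b^2 - 5*b + 75) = (b - 5)*(b + 3)*(b^2 - 2*b - 15) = (b - 5)*(b + 3)^2*(b - 5)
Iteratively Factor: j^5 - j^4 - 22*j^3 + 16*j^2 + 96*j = (j + 4)*(j^4 - 5*j^3 - 2*j^2 + 24*j) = (j - 4)*(j + 4)*(j^3 - j^2 - 6*j) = (j - 4)*(j + 2)*(j + 4)*(j^2 - 3*j) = j*(j - 4)*(j + 2)*(j + 4)*(j - 3)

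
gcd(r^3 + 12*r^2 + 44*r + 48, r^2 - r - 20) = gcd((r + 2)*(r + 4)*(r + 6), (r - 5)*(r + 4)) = r + 4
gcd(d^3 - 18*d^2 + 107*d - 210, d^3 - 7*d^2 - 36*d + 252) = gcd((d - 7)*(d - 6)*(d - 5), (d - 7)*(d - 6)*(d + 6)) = d^2 - 13*d + 42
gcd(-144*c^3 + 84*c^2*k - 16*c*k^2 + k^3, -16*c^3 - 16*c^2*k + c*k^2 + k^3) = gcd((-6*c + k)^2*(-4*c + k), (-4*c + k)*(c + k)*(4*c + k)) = 4*c - k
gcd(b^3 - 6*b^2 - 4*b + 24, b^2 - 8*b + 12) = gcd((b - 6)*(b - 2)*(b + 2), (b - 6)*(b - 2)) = b^2 - 8*b + 12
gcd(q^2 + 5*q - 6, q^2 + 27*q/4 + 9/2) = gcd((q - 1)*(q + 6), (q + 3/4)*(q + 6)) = q + 6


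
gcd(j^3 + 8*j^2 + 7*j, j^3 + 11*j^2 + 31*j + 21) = j^2 + 8*j + 7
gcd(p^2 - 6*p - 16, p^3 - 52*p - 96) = p^2 - 6*p - 16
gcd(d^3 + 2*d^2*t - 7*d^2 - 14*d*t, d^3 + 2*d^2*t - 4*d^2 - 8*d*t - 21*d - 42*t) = d^2 + 2*d*t - 7*d - 14*t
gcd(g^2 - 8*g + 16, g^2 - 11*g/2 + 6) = g - 4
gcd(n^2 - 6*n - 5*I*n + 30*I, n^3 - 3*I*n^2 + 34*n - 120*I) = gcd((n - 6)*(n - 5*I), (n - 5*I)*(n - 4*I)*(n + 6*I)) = n - 5*I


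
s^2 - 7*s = s*(s - 7)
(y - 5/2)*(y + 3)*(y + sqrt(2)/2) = y^3 + y^2/2 + sqrt(2)*y^2/2 - 15*y/2 + sqrt(2)*y/4 - 15*sqrt(2)/4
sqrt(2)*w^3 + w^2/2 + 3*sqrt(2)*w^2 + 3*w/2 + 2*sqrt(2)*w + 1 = (w + 1)*(w + 2)*(sqrt(2)*w + 1/2)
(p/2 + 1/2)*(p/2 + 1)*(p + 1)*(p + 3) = p^4/4 + 7*p^3/4 + 17*p^2/4 + 17*p/4 + 3/2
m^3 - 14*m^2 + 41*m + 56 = (m - 8)*(m - 7)*(m + 1)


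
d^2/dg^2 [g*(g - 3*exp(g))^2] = -6*g^2*exp(g) + 36*g*exp(2*g) - 24*g*exp(g) + 6*g + 36*exp(2*g) - 12*exp(g)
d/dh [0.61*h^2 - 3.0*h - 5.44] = 1.22*h - 3.0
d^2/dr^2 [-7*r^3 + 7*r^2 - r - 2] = 14 - 42*r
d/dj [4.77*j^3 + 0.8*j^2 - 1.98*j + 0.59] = 14.31*j^2 + 1.6*j - 1.98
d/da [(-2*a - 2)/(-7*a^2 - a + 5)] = 2*(7*a^2 + a - (a + 1)*(14*a + 1) - 5)/(7*a^2 + a - 5)^2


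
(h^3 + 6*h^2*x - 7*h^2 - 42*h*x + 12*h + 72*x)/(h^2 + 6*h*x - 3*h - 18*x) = h - 4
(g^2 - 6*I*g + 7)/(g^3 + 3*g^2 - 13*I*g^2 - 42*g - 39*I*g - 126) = (g + I)/(g^2 + g*(3 - 6*I) - 18*I)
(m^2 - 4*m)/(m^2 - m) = (m - 4)/(m - 1)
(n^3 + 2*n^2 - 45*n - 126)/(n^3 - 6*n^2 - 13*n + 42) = (n + 6)/(n - 2)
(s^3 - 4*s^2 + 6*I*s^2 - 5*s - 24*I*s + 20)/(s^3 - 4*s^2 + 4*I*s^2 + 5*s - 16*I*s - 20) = (s + I)/(s - I)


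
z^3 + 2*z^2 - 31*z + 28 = (z - 4)*(z - 1)*(z + 7)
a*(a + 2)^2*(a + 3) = a^4 + 7*a^3 + 16*a^2 + 12*a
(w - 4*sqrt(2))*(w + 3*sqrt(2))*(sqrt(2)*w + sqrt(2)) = sqrt(2)*w^3 - 2*w^2 + sqrt(2)*w^2 - 24*sqrt(2)*w - 2*w - 24*sqrt(2)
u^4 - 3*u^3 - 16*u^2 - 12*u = u*(u - 6)*(u + 1)*(u + 2)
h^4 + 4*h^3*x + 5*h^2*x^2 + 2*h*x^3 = h*(h + x)^2*(h + 2*x)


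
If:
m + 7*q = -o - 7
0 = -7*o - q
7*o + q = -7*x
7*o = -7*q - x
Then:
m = -7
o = 0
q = 0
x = 0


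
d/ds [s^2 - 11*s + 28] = 2*s - 11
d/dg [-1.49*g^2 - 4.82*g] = -2.98*g - 4.82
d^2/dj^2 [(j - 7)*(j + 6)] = 2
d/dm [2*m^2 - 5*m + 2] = 4*m - 5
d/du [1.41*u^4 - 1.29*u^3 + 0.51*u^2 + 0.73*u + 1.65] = 5.64*u^3 - 3.87*u^2 + 1.02*u + 0.73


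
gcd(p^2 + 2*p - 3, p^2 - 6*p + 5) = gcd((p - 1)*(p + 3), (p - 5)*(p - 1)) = p - 1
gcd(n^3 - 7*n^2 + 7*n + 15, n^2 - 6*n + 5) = n - 5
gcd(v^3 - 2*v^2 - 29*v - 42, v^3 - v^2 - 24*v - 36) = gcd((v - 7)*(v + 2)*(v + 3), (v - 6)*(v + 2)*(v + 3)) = v^2 + 5*v + 6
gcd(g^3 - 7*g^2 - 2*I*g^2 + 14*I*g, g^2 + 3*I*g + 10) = g - 2*I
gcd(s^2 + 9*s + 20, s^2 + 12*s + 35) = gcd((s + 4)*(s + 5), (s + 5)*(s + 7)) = s + 5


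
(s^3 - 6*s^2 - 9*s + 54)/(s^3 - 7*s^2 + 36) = (s + 3)/(s + 2)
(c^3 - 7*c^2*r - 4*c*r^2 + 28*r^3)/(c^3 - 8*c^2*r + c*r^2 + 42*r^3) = (-c + 2*r)/(-c + 3*r)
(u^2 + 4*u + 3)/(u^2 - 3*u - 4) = (u + 3)/(u - 4)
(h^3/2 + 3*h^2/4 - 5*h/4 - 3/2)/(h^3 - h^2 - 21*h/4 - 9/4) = (-2*h^3 - 3*h^2 + 5*h + 6)/(-4*h^3 + 4*h^2 + 21*h + 9)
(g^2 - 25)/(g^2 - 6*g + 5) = (g + 5)/(g - 1)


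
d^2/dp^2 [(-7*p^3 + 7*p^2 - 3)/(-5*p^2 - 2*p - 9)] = 2*(-217*p^3 + 1548*p^2 + 1791*p - 690)/(125*p^6 + 150*p^5 + 735*p^4 + 548*p^3 + 1323*p^2 + 486*p + 729)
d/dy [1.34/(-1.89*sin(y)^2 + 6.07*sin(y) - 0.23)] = (5.0652*sin(y) - 8.1338)*cos(y)/(1.89*sin(y)^2 - 6.07*sin(y) + 0.23)^2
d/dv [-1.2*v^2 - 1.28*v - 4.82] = -2.4*v - 1.28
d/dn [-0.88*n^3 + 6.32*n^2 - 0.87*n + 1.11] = -2.64*n^2 + 12.64*n - 0.87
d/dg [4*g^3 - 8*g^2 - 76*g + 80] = 12*g^2 - 16*g - 76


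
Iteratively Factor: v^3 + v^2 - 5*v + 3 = (v - 1)*(v^2 + 2*v - 3) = (v - 1)^2*(v + 3)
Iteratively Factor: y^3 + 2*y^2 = (y)*(y^2 + 2*y) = y^2*(y + 2)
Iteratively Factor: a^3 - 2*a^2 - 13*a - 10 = (a + 2)*(a^2 - 4*a - 5) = (a - 5)*(a + 2)*(a + 1)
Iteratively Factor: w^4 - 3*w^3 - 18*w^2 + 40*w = (w)*(w^3 - 3*w^2 - 18*w + 40) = w*(w - 5)*(w^2 + 2*w - 8) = w*(w - 5)*(w + 4)*(w - 2)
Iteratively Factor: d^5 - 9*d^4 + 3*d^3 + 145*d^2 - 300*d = (d - 5)*(d^4 - 4*d^3 - 17*d^2 + 60*d) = (d - 5)*(d - 3)*(d^3 - d^2 - 20*d) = (d - 5)*(d - 3)*(d + 4)*(d^2 - 5*d) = d*(d - 5)*(d - 3)*(d + 4)*(d - 5)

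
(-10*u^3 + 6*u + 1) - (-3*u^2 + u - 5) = -10*u^3 + 3*u^2 + 5*u + 6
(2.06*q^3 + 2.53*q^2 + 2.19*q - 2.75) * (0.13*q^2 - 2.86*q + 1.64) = 0.2678*q^5 - 5.5627*q^4 - 3.5727*q^3 - 2.4717*q^2 + 11.4566*q - 4.51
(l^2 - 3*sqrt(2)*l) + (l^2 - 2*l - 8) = 2*l^2 - 3*sqrt(2)*l - 2*l - 8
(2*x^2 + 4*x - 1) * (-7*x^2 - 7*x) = -14*x^4 - 42*x^3 - 21*x^2 + 7*x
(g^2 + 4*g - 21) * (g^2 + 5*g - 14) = g^4 + 9*g^3 - 15*g^2 - 161*g + 294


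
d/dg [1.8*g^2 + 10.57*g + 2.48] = 3.6*g + 10.57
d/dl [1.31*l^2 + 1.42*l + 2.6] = 2.62*l + 1.42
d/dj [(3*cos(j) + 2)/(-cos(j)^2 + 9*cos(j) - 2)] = (-3*cos(j)^2 - 4*cos(j) + 24)*sin(j)/(sin(j)^2 + 9*cos(j) - 3)^2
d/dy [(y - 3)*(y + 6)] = 2*y + 3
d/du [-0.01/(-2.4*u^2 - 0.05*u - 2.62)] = (-0.048*u - 0.0005)/(2.4*u^2 + 0.05*u + 2.62)^2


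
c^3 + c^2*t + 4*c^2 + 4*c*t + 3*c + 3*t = (c + 1)*(c + 3)*(c + t)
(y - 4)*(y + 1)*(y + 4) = y^3 + y^2 - 16*y - 16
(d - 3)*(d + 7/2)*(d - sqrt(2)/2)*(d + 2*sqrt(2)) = d^4 + d^3/2 + 3*sqrt(2)*d^3/2 - 25*d^2/2 + 3*sqrt(2)*d^2/4 - 63*sqrt(2)*d/4 - d + 21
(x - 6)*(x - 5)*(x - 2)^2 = x^4 - 15*x^3 + 78*x^2 - 164*x + 120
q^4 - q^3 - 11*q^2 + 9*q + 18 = (q - 3)*(q - 2)*(q + 1)*(q + 3)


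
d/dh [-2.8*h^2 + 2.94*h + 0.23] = 2.94 - 5.6*h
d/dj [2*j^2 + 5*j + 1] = 4*j + 5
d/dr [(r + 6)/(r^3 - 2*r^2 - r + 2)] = (r^3 - 2*r^2 - r + (r + 6)*(-3*r^2 + 4*r + 1) + 2)/(r^3 - 2*r^2 - r + 2)^2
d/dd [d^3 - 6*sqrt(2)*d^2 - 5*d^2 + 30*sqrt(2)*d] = 3*d^2 - 12*sqrt(2)*d - 10*d + 30*sqrt(2)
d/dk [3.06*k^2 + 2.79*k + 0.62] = 6.12*k + 2.79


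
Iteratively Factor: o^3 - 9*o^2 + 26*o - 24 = (o - 2)*(o^2 - 7*o + 12) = (o - 3)*(o - 2)*(o - 4)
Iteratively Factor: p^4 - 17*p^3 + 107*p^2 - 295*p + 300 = (p - 4)*(p^3 - 13*p^2 + 55*p - 75) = (p - 4)*(p - 3)*(p^2 - 10*p + 25) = (p - 5)*(p - 4)*(p - 3)*(p - 5)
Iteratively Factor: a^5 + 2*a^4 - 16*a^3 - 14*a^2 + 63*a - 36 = (a - 3)*(a^4 + 5*a^3 - a^2 - 17*a + 12) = (a - 3)*(a + 3)*(a^3 + 2*a^2 - 7*a + 4) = (a - 3)*(a + 3)*(a + 4)*(a^2 - 2*a + 1) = (a - 3)*(a - 1)*(a + 3)*(a + 4)*(a - 1)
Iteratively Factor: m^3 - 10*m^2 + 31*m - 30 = (m - 5)*(m^2 - 5*m + 6) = (m - 5)*(m - 2)*(m - 3)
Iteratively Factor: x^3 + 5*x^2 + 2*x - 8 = (x + 4)*(x^2 + x - 2) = (x - 1)*(x + 4)*(x + 2)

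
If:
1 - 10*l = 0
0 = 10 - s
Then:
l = 1/10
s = 10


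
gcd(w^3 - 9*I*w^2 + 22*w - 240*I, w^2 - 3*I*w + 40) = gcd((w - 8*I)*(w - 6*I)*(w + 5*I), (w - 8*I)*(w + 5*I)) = w^2 - 3*I*w + 40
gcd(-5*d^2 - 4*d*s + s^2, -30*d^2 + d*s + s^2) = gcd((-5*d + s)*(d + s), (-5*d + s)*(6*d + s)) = -5*d + s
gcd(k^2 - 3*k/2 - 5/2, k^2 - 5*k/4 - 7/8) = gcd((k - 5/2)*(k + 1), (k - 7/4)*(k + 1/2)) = 1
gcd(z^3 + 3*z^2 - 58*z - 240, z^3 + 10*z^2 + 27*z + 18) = z + 6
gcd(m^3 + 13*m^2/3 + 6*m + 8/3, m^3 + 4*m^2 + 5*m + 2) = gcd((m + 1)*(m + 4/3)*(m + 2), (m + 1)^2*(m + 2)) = m^2 + 3*m + 2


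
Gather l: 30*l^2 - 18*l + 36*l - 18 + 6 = 30*l^2 + 18*l - 12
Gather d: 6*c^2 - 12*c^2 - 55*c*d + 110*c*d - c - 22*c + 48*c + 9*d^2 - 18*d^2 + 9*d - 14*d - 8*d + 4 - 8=-6*c^2 + 25*c - 9*d^2 + d*(55*c - 13) - 4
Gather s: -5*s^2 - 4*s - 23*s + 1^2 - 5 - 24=-5*s^2 - 27*s - 28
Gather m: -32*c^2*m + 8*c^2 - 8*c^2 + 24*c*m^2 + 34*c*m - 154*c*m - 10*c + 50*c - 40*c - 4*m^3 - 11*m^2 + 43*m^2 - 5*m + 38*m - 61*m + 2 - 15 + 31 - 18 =-4*m^3 + m^2*(24*c + 32) + m*(-32*c^2 - 120*c - 28)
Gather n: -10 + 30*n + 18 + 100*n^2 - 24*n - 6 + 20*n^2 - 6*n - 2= 120*n^2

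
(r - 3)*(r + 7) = r^2 + 4*r - 21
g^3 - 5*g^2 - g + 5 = (g - 5)*(g - 1)*(g + 1)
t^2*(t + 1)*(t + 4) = t^4 + 5*t^3 + 4*t^2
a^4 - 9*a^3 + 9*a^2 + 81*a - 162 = (a - 6)*(a - 3)^2*(a + 3)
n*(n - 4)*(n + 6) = n^3 + 2*n^2 - 24*n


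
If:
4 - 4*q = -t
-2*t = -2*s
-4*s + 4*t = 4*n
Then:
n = 0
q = t/4 + 1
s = t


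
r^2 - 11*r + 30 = (r - 6)*(r - 5)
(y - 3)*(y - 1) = y^2 - 4*y + 3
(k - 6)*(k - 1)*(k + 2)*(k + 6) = k^4 + k^3 - 38*k^2 - 36*k + 72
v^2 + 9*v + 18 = (v + 3)*(v + 6)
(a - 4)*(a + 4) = a^2 - 16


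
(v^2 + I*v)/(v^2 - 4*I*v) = (v + I)/(v - 4*I)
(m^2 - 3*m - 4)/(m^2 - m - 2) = (m - 4)/(m - 2)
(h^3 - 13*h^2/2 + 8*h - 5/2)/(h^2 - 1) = (2*h^2 - 11*h + 5)/(2*(h + 1))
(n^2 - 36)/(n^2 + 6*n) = (n - 6)/n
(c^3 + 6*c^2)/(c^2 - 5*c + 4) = c^2*(c + 6)/(c^2 - 5*c + 4)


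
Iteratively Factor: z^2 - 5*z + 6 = (z - 3)*(z - 2)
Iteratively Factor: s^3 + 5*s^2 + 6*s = (s + 2)*(s^2 + 3*s) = (s + 2)*(s + 3)*(s)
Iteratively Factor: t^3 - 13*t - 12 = (t + 3)*(t^2 - 3*t - 4) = (t + 1)*(t + 3)*(t - 4)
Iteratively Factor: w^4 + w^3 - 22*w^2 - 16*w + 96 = (w + 4)*(w^3 - 3*w^2 - 10*w + 24) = (w - 4)*(w + 4)*(w^2 + w - 6) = (w - 4)*(w - 2)*(w + 4)*(w + 3)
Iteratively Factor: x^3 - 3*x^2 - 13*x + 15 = (x - 5)*(x^2 + 2*x - 3) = (x - 5)*(x + 3)*(x - 1)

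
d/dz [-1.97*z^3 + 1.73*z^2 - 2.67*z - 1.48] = -5.91*z^2 + 3.46*z - 2.67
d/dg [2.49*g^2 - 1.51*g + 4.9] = 4.98*g - 1.51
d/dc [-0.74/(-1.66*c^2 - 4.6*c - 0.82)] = (-2.4568*c - 3.404)/(1.66*c^2 + 4.6*c + 0.82)^2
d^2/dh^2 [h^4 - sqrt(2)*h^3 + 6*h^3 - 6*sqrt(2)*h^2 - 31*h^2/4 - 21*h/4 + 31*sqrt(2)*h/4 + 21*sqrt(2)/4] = 12*h^2 - 6*sqrt(2)*h + 36*h - 12*sqrt(2) - 31/2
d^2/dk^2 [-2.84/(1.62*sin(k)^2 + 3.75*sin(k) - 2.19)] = (29.813184*sin(k)^4 + 51.759*sin(k)^3 + 35.520732*sin(k)^2 - 80.1945*sin(k) - 100.026504)/(1.62*sin(k)^2 + 3.75*sin(k) - 2.19)^3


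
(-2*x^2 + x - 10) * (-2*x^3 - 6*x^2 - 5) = 4*x^5 + 10*x^4 + 14*x^3 + 70*x^2 - 5*x + 50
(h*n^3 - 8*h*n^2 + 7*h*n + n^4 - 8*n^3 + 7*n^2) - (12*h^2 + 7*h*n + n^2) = -12*h^2 + h*n^3 - 8*h*n^2 + n^4 - 8*n^3 + 6*n^2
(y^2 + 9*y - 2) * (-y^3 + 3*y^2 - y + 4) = -y^5 - 6*y^4 + 28*y^3 - 11*y^2 + 38*y - 8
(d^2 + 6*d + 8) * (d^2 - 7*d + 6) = d^4 - d^3 - 28*d^2 - 20*d + 48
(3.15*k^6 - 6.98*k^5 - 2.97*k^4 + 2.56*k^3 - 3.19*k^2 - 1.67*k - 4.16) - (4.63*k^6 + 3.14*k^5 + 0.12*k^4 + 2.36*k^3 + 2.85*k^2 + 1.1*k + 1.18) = -1.48*k^6 - 10.12*k^5 - 3.09*k^4 + 0.2*k^3 - 6.04*k^2 - 2.77*k - 5.34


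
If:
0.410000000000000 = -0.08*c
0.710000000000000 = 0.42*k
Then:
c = -5.12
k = 1.69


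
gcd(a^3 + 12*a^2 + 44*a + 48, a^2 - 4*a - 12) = a + 2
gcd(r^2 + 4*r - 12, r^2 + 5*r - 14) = r - 2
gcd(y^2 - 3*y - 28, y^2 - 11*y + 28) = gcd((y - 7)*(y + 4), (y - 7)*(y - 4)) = y - 7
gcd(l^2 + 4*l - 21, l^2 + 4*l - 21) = l^2 + 4*l - 21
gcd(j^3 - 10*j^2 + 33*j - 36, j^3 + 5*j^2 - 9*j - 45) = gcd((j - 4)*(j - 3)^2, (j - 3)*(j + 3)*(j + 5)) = j - 3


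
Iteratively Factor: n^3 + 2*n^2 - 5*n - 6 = (n - 2)*(n^2 + 4*n + 3) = (n - 2)*(n + 1)*(n + 3)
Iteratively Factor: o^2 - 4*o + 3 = (o - 1)*(o - 3)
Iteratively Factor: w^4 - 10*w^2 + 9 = (w + 3)*(w^3 - 3*w^2 - w + 3) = (w + 1)*(w + 3)*(w^2 - 4*w + 3) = (w - 3)*(w + 1)*(w + 3)*(w - 1)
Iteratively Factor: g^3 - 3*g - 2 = (g - 2)*(g^2 + 2*g + 1) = (g - 2)*(g + 1)*(g + 1)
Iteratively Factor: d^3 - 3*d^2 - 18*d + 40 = (d - 5)*(d^2 + 2*d - 8) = (d - 5)*(d - 2)*(d + 4)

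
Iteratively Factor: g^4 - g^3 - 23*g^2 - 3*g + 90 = (g - 2)*(g^3 + g^2 - 21*g - 45) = (g - 5)*(g - 2)*(g^2 + 6*g + 9) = (g - 5)*(g - 2)*(g + 3)*(g + 3)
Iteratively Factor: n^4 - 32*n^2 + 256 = (n + 4)*(n^3 - 4*n^2 - 16*n + 64) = (n + 4)^2*(n^2 - 8*n + 16) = (n - 4)*(n + 4)^2*(n - 4)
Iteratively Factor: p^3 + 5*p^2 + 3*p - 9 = (p + 3)*(p^2 + 2*p - 3) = (p - 1)*(p + 3)*(p + 3)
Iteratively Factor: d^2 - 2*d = (d)*(d - 2)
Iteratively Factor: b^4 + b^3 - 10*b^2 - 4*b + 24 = (b - 2)*(b^3 + 3*b^2 - 4*b - 12) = (b - 2)*(b + 2)*(b^2 + b - 6) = (b - 2)*(b + 2)*(b + 3)*(b - 2)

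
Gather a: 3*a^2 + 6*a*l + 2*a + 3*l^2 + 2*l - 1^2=3*a^2 + a*(6*l + 2) + 3*l^2 + 2*l - 1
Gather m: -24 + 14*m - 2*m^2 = -2*m^2 + 14*m - 24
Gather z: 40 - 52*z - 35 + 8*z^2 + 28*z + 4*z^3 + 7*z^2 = 4*z^3 + 15*z^2 - 24*z + 5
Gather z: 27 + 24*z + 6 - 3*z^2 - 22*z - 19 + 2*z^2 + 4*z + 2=-z^2 + 6*z + 16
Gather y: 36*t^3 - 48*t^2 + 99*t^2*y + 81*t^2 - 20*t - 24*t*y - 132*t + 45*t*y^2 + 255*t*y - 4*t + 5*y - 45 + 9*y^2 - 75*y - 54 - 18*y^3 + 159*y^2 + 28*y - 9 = 36*t^3 + 33*t^2 - 156*t - 18*y^3 + y^2*(45*t + 168) + y*(99*t^2 + 231*t - 42) - 108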